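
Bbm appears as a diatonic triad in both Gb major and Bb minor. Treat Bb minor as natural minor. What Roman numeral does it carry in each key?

The scale of Gb major is Gb Ab Bb Cb Db Eb F; Bb is degree 3, and the triad built there (Bb-Db-F) is minor, so it is iii.
The scale of Bb minor (natural minor) is Bb C Db Eb F Gb Ab; Bb is degree 1, and the triad built there (Bb-Db-F) is minor, so it is i.

iii in Gb major; i in Bb minor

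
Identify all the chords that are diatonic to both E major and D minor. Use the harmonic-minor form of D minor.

Triads in E major: E (I), F#m (ii), G#m (iii), A (IV), B (V), C#m (vi), D#dim (vii°).
Triads in D minor (harmonic minor): Dm (i), Edim (ii°), Faug (III+), Gm (iv), A (V), Bb (VI), C#dim (vii°).
Shared triads with their functions: A (IV in E major, V in D minor).

A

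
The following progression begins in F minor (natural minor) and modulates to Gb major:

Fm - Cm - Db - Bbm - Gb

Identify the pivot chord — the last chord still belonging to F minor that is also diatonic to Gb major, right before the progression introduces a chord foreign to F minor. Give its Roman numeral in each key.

Bbm — iv in F minor, iii in Gb major

Chords diatonic to F minor: Fm, Gdim, Ab, Bbm, Cm, Db, Eb.
Reading the progression, the first chord not in that set is Gb, so the modulation leaves F minor there.
The chord immediately before Gb is Bbm, which is diatonic to both keys: iv in F minor and iii in Gb major.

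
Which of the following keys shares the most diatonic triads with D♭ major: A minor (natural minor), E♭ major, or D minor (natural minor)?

Triads of D♭ major: D♭ major (I), E♭ minor (ii), F minor (iii), G♭ major (IV), A♭ major (V), B♭ minor (vi), C diminished (vii°).
A minor (natural minor) shares 0: none.
E♭ major shares 2: Fm, A♭.
D minor (natural minor) shares 0: none.
The most common triads (2) are shared with E♭ major.

E♭ major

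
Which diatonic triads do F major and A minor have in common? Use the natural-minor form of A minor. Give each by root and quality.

F, Am, C, Dm

Triads in F major: F (I), Gm (ii), Am (iii), Bb (IV), C (V), Dm (vi), Edim (vii°).
Triads in A minor (natural minor): Am (i), Bdim (ii°), C (III), Dm (iv), Em (v), F (VI), G (VII).
Shared triads with their functions: F (I in F major, VI in A minor); Am (iii in F major, i in A minor); C (V in F major, III in A minor); Dm (vi in F major, iv in A minor).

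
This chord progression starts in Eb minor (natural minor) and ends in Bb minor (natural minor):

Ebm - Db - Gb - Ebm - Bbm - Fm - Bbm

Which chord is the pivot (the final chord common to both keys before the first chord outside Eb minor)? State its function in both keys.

Chords diatonic to Eb minor: Ebm, Fdim, Gb, Abm, Bbm, Cb, Db.
Reading the progression, the first chord not in that set is Fm, so the modulation leaves Eb minor there.
The chord immediately before Fm is Bbm, which is diatonic to both keys: v in Eb minor and i in Bb minor.

Bbm — v in Eb minor, i in Bb minor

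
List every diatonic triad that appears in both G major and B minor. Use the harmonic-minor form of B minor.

Triads in G major: G (I), Am (ii), Bm (iii), C (IV), D (V), Em (vi), F#dim (vii°).
Triads in B minor (harmonic minor): Bm (i), C#dim (ii°), Daug (III+), Em (iv), F# (V), G (VI), A#dim (vii°).
Shared triads with their functions: G (I in G major, VI in B minor); Bm (iii in G major, i in B minor); Em (vi in G major, iv in B minor).

G, Bm, Em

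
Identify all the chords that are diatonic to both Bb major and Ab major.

Triads in Bb major: Bb (I), Cm (ii), Dm (iii), Eb (IV), F (V), Gm (vi), Adim (vii°).
Triads in Ab major: Ab (I), Bbm (ii), Cm (iii), Db (IV), Eb (V), Fm (vi), Gdim (vii°).
Shared triads with their functions: Cm (ii in Bb major, iii in Ab major); Eb (IV in Bb major, V in Ab major).

Cm, Eb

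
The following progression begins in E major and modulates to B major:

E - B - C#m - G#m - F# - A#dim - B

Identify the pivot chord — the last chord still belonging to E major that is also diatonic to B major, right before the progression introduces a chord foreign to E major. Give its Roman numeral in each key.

Chords diatonic to E major: E, F#m, G#m, A, B, C#m, D#dim.
Reading the progression, the first chord not in that set is F#, so the modulation leaves E major there.
The chord immediately before F# is G#m, which is diatonic to both keys: iii in E major and vi in B major.

G#m — iii in E major, vi in B major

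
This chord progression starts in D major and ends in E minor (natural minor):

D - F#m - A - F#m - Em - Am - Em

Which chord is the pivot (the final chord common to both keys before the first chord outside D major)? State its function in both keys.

Em — ii in D major, i in E minor

Chords diatonic to D major: D, Em, F#m, G, A, Bm, C#dim.
Reading the progression, the first chord not in that set is Am, so the modulation leaves D major there.
The chord immediately before Am is Em, which is diatonic to both keys: ii in D major and i in E minor.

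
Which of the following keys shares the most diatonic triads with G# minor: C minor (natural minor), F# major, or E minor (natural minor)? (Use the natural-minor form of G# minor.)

Triads of G# minor (natural minor): G# minor (i), A# diminished (ii°), B major (III), C# minor (iv), D# minor (v), E major (VI), F# major (VII).
C minor (natural minor) shares 0: none.
F# major shares 4: G#m, B, D#m, F#.
E minor (natural minor) shares 0: none.
The most common triads (4) are shared with F# major.

F# major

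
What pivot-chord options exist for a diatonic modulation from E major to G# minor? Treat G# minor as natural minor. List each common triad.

Triads in E major: E (I), F#m (ii), G#m (iii), A (IV), B (V), C#m (vi), D#dim (vii°).
Triads in G# minor (natural minor): G#m (i), A#dim (ii°), B (III), C#m (iv), D#m (v), E (VI), F# (VII).
Shared triads with their functions: E (I in E major, VI in G# minor); G#m (iii in E major, i in G# minor); B (V in E major, III in G# minor); C#m (vi in E major, iv in G# minor).

E, G#m, B, C#m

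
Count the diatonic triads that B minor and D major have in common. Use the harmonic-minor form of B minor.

Diatonic triads of B minor (harmonic minor): B minor (i), C# diminished (ii°), D augmented (III+), E minor (iv), F# major (V), G major (VI), A# diminished (vii°).
Diatonic triads of D major: D major (I), E minor (ii), F# minor (iii), G major (IV), A major (V), B minor (vi), C# diminished (vii°).
Matching root and quality in both lists: B minor, C# diminished, E minor, G major.
That gives 4 common triads.

4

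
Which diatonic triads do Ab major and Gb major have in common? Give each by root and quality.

Triads in Ab major: Ab (I), Bbm (ii), Cm (iii), Db (IV), Eb (V), Fm (vi), Gdim (vii°).
Triads in Gb major: Gb (I), Abm (ii), Bbm (iii), Cb (IV), Db (V), Ebm (vi), Fdim (vii°).
Shared triads with their functions: Bbm (ii in Ab major, iii in Gb major); Db (IV in Ab major, V in Gb major).

Bbm, Db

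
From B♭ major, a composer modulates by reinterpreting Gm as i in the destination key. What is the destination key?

The numeral i denotes a minor triad on scale degree 1. With G on degree 1, the tonic of the new key is G.
Degree 1 carries a minor triad in minor keys, so the destination is G minor.
Check: the diatonic triads of G minor (natural minor) are Gm (i), Adim (ii°), B♭ (III), Cm (iv), Dm (v), E♭ (VI), F (VII) — Gm is indeed i.

G minor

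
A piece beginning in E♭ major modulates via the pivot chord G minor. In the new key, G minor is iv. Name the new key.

D minor

The numeral iv denotes a minor triad on scale degree 4. With G on degree 4, the tonic of the new key is D.
Degree 4 carries a minor triad in minor keys, so the destination is D minor.
Check: the diatonic triads of D minor (natural minor) are Dm (i), Edim (ii°), F (III), Gm (iv), Am (v), B♭ (VI), C (VII) — G minor is indeed iv.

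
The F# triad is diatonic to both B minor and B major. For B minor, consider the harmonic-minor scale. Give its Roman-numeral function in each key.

V in B minor; V in B major

The scale of B minor (harmonic minor) is B C# D E F# G A#; F# is degree 5, and the triad built there (F#-A#-C#) is major, so it is V.
The scale of B major is B C# D# E F# G# A#; F# is degree 5, and the triad built there (F#-A#-C#) is major, so it is V.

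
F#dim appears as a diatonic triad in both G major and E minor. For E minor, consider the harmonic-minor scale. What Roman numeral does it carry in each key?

The scale of G major is G A B C D E F#; F# is degree 7, and the triad built there (F#-A-C) is diminished, so it is vii°.
The scale of E minor (harmonic minor) is E F# G A B C D#; F# is degree 2, and the triad built there (F#-A-C) is diminished, so it is ii°.

vii° in G major; ii° in E minor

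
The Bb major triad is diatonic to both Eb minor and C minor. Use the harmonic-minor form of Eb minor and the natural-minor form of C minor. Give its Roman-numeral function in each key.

V in Eb minor; VII in C minor

The scale of Eb minor (harmonic minor) is Eb F Gb Ab Bb Cb D; Bb is degree 5, and the triad built there (Bb-D-F) is major, so it is V.
The scale of C minor (natural minor) is C D Eb F G Ab Bb; Bb is degree 7, and the triad built there (Bb-D-F) is major, so it is VII.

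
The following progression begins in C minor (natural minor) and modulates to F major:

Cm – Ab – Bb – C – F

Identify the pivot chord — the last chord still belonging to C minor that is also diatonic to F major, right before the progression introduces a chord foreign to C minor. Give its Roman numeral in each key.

Chords diatonic to C minor: Cm, Ddim, Eb, Fm, Gm, Ab, Bb.
Reading the progression, the first chord not in that set is C, so the modulation leaves C minor there.
The chord immediately before C is Bb, which is diatonic to both keys: VII in C minor and IV in F major.

Bb — VII in C minor, IV in F major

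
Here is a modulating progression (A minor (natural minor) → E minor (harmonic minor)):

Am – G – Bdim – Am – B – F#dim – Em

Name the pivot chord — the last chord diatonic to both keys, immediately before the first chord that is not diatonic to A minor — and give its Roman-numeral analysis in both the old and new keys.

Am — i in A minor, iv in E minor

Chords diatonic to A minor: Am, Bdim, C, Dm, Em, F, G.
Reading the progression, the first chord not in that set is B, so the modulation leaves A minor there.
The chord immediately before B is Am, which is diatonic to both keys: i in A minor and iv in E minor.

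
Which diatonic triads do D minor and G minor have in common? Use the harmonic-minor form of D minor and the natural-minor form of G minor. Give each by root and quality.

Triads in D minor (harmonic minor): Dm (i), Edim (ii°), Faug (III+), Gm (iv), A (V), B♭ (VI), C♯dim (vii°).
Triads in G minor (natural minor): Gm (i), Adim (ii°), B♭ (III), Cm (iv), Dm (v), E♭ (VI), F (VII).
Shared triads with their functions: Dm (i in D minor, v in G minor); Gm (iv in D minor, i in G minor); B♭ (VI in D minor, III in G minor).

Dm, Gm, B♭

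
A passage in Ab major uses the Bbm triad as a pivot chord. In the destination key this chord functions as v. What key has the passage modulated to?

Eb minor

The numeral v denotes a minor triad on scale degree 5. With Bb on degree 5, the tonic of the new key is Eb.
Degree 5 carries a minor triad in natural-minor keys, so the destination is Eb minor.
Check: the diatonic triads of Eb minor (natural minor) are Ebm (i), Fdim (ii°), Gb (III), Abm (iv), Bbm (v), Cb (VI), Db (VII) — Bbm is indeed v.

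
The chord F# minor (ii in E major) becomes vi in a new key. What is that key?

A major

The numeral vi denotes a minor triad on scale degree 6. With F# on degree 6, the tonic of the new key is A.
Degree 6 carries a minor triad in major keys, so the destination is A major.
Check: the diatonic triads of A major are A (I), Bm (ii), C#m (iii), D (IV), E (V), F#m (vi), G#dim (vii°) — F# minor is indeed vi.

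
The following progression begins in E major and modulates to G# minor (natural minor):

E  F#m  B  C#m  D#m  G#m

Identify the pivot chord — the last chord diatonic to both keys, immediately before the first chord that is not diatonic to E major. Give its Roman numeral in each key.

C#m — vi in E major, iv in G# minor

Chords diatonic to E major: E, F#m, G#m, A, B, C#m, D#dim.
Reading the progression, the first chord not in that set is D#m, so the modulation leaves E major there.
The chord immediately before D#m is C#m, which is diatonic to both keys: vi in E major and iv in G# minor.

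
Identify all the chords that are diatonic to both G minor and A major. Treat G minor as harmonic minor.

D

Triads in G minor (harmonic minor): Gm (i), Adim (ii°), B♭aug (III+), Cm (iv), D (V), E♭ (VI), F♯dim (vii°).
Triads in A major: A (I), Bm (ii), C♯m (iii), D (IV), E (V), F♯m (vi), G♯dim (vii°).
Shared triads with their functions: D (V in G minor, IV in A major).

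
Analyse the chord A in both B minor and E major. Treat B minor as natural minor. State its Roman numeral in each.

VII in B minor; IV in E major

The scale of B minor (natural minor) is B C# D E F# G A; A is degree 7, and the triad built there (A-C#-E) is major, so it is VII.
The scale of E major is E F# G# A B C# D#; A is degree 4, and the triad built there (A-C#-E) is major, so it is IV.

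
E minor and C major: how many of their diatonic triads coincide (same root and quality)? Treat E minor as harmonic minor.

3

Diatonic triads of E minor (harmonic minor): E minor (i), F♯ diminished (ii°), G augmented (III+), A minor (iv), B major (V), C major (VI), D♯ diminished (vii°).
Diatonic triads of C major: C major (I), D minor (ii), E minor (iii), F major (IV), G major (V), A minor (vi), B diminished (vii°).
Matching root and quality in both lists: E minor, A minor, C major.
That gives 3 common triads.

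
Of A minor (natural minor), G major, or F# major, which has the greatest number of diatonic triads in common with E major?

Triads of E major: E (I), F#m (ii), G#m (iii), A (IV), B (V), C#m (vi), D#dim (vii°).
A minor (natural minor) shares 0: none.
G major shares 0: none.
F# major shares 2: G#m, B.
The most common triads (2) are shared with F# major.

F# major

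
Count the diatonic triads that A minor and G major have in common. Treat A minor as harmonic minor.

Diatonic triads of A minor (harmonic minor): Am (i), Bdim (ii°), Caug (III+), Dm (iv), E (V), F (VI), G#dim (vii°).
Diatonic triads of G major: G (I), Am (ii), Bm (iii), C (IV), D (V), Em (vi), F#dim (vii°).
Matching root and quality in both lists: Am.
That gives 1 common triad.

1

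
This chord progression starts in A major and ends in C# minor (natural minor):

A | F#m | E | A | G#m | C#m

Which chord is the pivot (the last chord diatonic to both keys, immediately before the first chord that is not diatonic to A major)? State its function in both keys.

A — I in A major, VI in C# minor

Chords diatonic to A major: A, Bm, C#m, D, E, F#m, G#dim.
Reading the progression, the first chord not in that set is G#m, so the modulation leaves A major there.
The chord immediately before G#m is A, which is diatonic to both keys: I in A major and VI in C# minor.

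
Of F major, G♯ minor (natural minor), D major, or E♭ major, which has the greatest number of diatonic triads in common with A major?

D major

Triads of A major: A (I), Bm (ii), C♯m (iii), D (IV), E (V), F♯m (vi), G♯dim (vii°).
F major shares 0: none.
G♯ minor (natural minor) shares 2: C♯m, E.
D major shares 4: A, Bm, D, F♯m.
E♭ major shares 0: none.
The most common triads (4) are shared with D major.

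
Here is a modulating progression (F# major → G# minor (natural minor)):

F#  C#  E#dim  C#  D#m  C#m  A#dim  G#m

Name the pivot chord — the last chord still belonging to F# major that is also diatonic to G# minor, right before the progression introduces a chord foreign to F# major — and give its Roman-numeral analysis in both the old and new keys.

Chords diatonic to F# major: F#, G#m, A#m, B, C#, D#m, E#dim.
Reading the progression, the first chord not in that set is C#m, so the modulation leaves F# major there.
The chord immediately before C#m is D#m, which is diatonic to both keys: vi in F# major and v in G# minor.

D#m — vi in F# major, v in G# minor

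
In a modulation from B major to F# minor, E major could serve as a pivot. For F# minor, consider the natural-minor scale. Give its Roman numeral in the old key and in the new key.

The scale of B major is B C# D# E F# G# A#; E is degree 4, and the triad built there (E-G#-B) is major, so it is IV.
The scale of F# minor (natural minor) is F# G# A B C# D E; E is degree 7, and the triad built there (E-G#-B) is major, so it is VII.

IV in B major; VII in F# minor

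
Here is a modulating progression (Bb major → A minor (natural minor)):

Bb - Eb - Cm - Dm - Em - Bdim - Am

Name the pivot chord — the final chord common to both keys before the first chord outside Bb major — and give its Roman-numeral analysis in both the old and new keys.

Chords diatonic to Bb major: Bb, Cm, Dm, Eb, F, Gm, Adim.
Reading the progression, the first chord not in that set is Em, so the modulation leaves Bb major there.
The chord immediately before Em is Dm, which is diatonic to both keys: iii in Bb major and iv in A minor.

Dm — iii in Bb major, iv in A minor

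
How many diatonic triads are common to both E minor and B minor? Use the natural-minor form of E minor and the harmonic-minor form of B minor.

Diatonic triads of E minor (natural minor): E minor (i), F# diminished (ii°), G major (III), A minor (iv), B minor (v), C major (VI), D major (VII).
Diatonic triads of B minor (harmonic minor): B minor (i), C# diminished (ii°), D augmented (III+), E minor (iv), F# major (V), G major (VI), A# diminished (vii°).
Matching root and quality in both lists: E minor, G major, B minor.
That gives 3 common triads.

3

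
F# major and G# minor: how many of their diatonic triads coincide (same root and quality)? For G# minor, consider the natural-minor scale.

Diatonic triads of F# major: F# (I), G#m (ii), A#m (iii), B (IV), C# (V), D#m (vi), E#dim (vii°).
Diatonic triads of G# minor (natural minor): G#m (i), A#dim (ii°), B (III), C#m (iv), D#m (v), E (VI), F# (VII).
Matching root and quality in both lists: F#, G#m, B, D#m.
That gives 4 common triads.

4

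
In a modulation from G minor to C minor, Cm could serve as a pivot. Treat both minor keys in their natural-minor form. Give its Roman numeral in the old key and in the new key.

iv in G minor; i in C minor

The scale of G minor (natural minor) is G A Bb C D Eb F; C is degree 4, and the triad built there (C-Eb-G) is minor, so it is iv.
The scale of C minor (natural minor) is C D Eb F G Ab Bb; C is degree 1, and the triad built there (C-Eb-G) is minor, so it is i.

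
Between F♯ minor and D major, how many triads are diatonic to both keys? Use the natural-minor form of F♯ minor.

Diatonic triads of F♯ minor (natural minor): F♯m (i), G♯dim (ii°), A (III), Bm (iv), C♯m (v), D (VI), E (VII).
Diatonic triads of D major: D (I), Em (ii), F♯m (iii), G (IV), A (V), Bm (vi), C♯dim (vii°).
Matching root and quality in both lists: F♯m, A, Bm, D.
That gives 4 common triads.

4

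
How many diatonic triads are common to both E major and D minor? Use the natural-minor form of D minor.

0

Diatonic triads of E major: E (I), F♯m (ii), G♯m (iii), A (IV), B (V), C♯m (vi), D♯dim (vii°).
Diatonic triads of D minor (natural minor): Dm (i), Edim (ii°), F (III), Gm (iv), Am (v), B♭ (VI), C (VII).
No triad has the same root and quality in both keys.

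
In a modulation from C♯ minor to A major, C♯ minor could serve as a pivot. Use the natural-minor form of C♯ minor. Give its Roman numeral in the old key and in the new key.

The scale of C♯ minor (natural minor) is C♯ D♯ E F♯ G♯ A B; C♯ is degree 1, and the triad built there (C♯-E-G♯) is minor, so it is i.
The scale of A major is A B C♯ D E F♯ G♯; C♯ is degree 3, and the triad built there (C♯-E-G♯) is minor, so it is iii.

i in C♯ minor; iii in A major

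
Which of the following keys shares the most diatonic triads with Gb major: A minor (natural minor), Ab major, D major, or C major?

Ab major

Triads of Gb major: Gb major (I), Ab minor (ii), Bb minor (iii), Cb major (IV), Db major (V), Eb minor (vi), F diminished (vii°).
A minor (natural minor) shares 0: none.
Ab major shares 2: Bbm, Db.
D major shares 0: none.
C major shares 0: none.
The most common triads (2) are shared with Ab major.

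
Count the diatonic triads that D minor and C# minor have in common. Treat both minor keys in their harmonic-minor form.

1

Diatonic triads of D minor (harmonic minor): Dm (i), Edim (ii°), Faug (III+), Gm (iv), A (V), Bb (VI), C#dim (vii°).
Diatonic triads of C# minor (harmonic minor): C#m (i), D#dim (ii°), Eaug (III+), F#m (iv), G# (V), A (VI), B#dim (vii°).
Matching root and quality in both lists: A.
That gives 1 common triad.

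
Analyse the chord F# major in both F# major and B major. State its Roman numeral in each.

The scale of F# major is F# G# A# B C# D# E#; F# is degree 1, and the triad built there (F#-A#-C#) is major, so it is I.
The scale of B major is B C# D# E F# G# A#; F# is degree 5, and the triad built there (F#-A#-C#) is major, so it is V.

I in F# major; V in B major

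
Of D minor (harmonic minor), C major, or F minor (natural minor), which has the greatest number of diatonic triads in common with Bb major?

D minor

Triads of Bb major: Bb major (I), C minor (ii), D minor (iii), Eb major (IV), F major (V), G minor (vi), A diminished (vii°).
D minor (harmonic minor) shares 3: Bb, Dm, Gm.
C major shares 2: Dm, F.
F minor (natural minor) shares 2: Cm, Eb.
The most common triads (3) are shared with D minor.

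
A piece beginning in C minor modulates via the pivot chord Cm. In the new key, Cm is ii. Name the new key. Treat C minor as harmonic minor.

The numeral ii denotes a minor triad on scale degree 2. With C on degree 2, the tonic of the new key is Bb.
Degree 2 carries a minor triad in major keys, so the destination is Bb major.
Check: the diatonic triads of Bb major are Bb (I), Cm (ii), Dm (iii), Eb (IV), F (V), Gm (vi), Adim (vii°) — Cm is indeed ii.

Bb major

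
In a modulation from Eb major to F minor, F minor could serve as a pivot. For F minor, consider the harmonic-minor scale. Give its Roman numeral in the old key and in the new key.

The scale of Eb major is Eb F G Ab Bb C D; F is degree 2, and the triad built there (F-Ab-C) is minor, so it is ii.
The scale of F minor (harmonic minor) is F G Ab Bb C Db E; F is degree 1, and the triad built there (F-Ab-C) is minor, so it is i.

ii in Eb major; i in F minor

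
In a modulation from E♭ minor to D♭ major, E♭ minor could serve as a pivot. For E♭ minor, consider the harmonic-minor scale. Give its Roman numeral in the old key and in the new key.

The scale of E♭ minor (harmonic minor) is E♭ F G♭ A♭ B♭ C♭ D; E♭ is degree 1, and the triad built there (E♭-G♭-B♭) is minor, so it is i.
The scale of D♭ major is D♭ E♭ F G♭ A♭ B♭ C; E♭ is degree 2, and the triad built there (E♭-G♭-B♭) is minor, so it is ii.

i in E♭ minor; ii in D♭ major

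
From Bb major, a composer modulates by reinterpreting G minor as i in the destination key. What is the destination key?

The numeral i denotes a minor triad on scale degree 1. With G on degree 1, the tonic of the new key is G.
Degree 1 carries a minor triad in minor keys, so the destination is G minor.
Check: the diatonic triads of G minor (natural minor) are Gm (i), Adim (ii°), Bb (III), Cm (iv), Dm (v), Eb (VI), F (VII) — G minor is indeed i.

G minor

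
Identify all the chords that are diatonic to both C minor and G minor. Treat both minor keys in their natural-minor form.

Triads in C minor (natural minor): Cm (i), Ddim (ii°), Eb (III), Fm (iv), Gm (v), Ab (VI), Bb (VII).
Triads in G minor (natural minor): Gm (i), Adim (ii°), Bb (III), Cm (iv), Dm (v), Eb (VI), F (VII).
Shared triads with their functions: Cm (i in C minor, iv in G minor); Eb (III in C minor, VI in G minor); Gm (v in C minor, i in G minor); Bb (VII in C minor, III in G minor).

Cm, Eb, Gm, Bb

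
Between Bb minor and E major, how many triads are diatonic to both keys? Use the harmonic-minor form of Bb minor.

0

Diatonic triads of Bb minor (harmonic minor): Bb minor (i), C diminished (ii°), Db augmented (III+), Eb minor (iv), F major (V), Gb major (VI), A diminished (vii°).
Diatonic triads of E major: E major (I), F# minor (ii), G# minor (iii), A major (IV), B major (V), C# minor (vi), D# diminished (vii°).
No triad has the same root and quality in both keys.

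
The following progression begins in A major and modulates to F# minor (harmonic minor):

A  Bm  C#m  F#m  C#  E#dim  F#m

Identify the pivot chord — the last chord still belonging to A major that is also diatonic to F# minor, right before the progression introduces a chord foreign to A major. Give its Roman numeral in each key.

Chords diatonic to A major: A, Bm, C#m, D, E, F#m, G#dim.
Reading the progression, the first chord not in that set is C#, so the modulation leaves A major there.
The chord immediately before C# is F#m, which is diatonic to both keys: vi in A major and i in F# minor.

F#m — vi in A major, i in F# minor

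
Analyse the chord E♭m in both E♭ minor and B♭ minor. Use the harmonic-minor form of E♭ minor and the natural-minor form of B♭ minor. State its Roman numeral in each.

The scale of E♭ minor (harmonic minor) is E♭ F G♭ A♭ B♭ C♭ D; E♭ is degree 1, and the triad built there (E♭-G♭-B♭) is minor, so it is i.
The scale of B♭ minor (natural minor) is B♭ C D♭ E♭ F G♭ A♭; E♭ is degree 4, and the triad built there (E♭-G♭-B♭) is minor, so it is iv.

i in E♭ minor; iv in B♭ minor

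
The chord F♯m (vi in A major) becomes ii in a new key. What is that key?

The numeral ii denotes a minor triad on scale degree 2. With F♯ on degree 2, the tonic of the new key is E.
Degree 2 carries a minor triad in major keys, so the destination is E major.
Check: the diatonic triads of E major are E (I), F♯m (ii), G♯m (iii), A (IV), B (V), C♯m (vi), D♯dim (vii°) — F♯m is indeed ii.

E major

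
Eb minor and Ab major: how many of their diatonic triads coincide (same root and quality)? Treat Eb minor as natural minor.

2

Diatonic triads of Eb minor (natural minor): Ebm (i), Fdim (ii°), Gb (III), Abm (iv), Bbm (v), Cb (VI), Db (VII).
Diatonic triads of Ab major: Ab (I), Bbm (ii), Cm (iii), Db (IV), Eb (V), Fm (vi), Gdim (vii°).
Matching root and quality in both lists: Bbm, Db.
That gives 2 common triads.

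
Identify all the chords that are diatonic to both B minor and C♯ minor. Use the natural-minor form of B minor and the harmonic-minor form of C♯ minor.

F♯m, A

Triads in B minor (natural minor): B minor (i), C♯ diminished (ii°), D major (III), E minor (iv), F♯ minor (v), G major (VI), A major (VII).
Triads in C♯ minor (harmonic minor): C♯ minor (i), D♯ diminished (ii°), E augmented (III+), F♯ minor (iv), G♯ major (V), A major (VI), B♯ diminished (vii°).
Shared triads with their functions: F♯ minor (v in B minor, iv in C♯ minor); A major (VII in B minor, VI in C♯ minor).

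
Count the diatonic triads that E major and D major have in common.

2

Diatonic triads of E major: E major (I), F♯ minor (ii), G♯ minor (iii), A major (IV), B major (V), C♯ minor (vi), D♯ diminished (vii°).
Diatonic triads of D major: D major (I), E minor (ii), F♯ minor (iii), G major (IV), A major (V), B minor (vi), C♯ diminished (vii°).
Matching root and quality in both lists: F♯ minor, A major.
That gives 2 common triads.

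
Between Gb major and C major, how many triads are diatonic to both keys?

0

Diatonic triads of Gb major: Gb (I), Abm (ii), Bbm (iii), Cb (IV), Db (V), Ebm (vi), Fdim (vii°).
Diatonic triads of C major: C (I), Dm (ii), Em (iii), F (IV), G (V), Am (vi), Bdim (vii°).
No triad has the same root and quality in both keys.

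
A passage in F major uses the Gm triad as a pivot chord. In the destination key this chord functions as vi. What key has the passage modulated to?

The numeral vi denotes a minor triad on scale degree 6. With G on degree 6, the tonic of the new key is B♭.
Degree 6 carries a minor triad in major keys, so the destination is B♭ major.
Check: the diatonic triads of B♭ major are B♭ (I), Cm (ii), Dm (iii), E♭ (IV), F (V), Gm (vi), Adim (vii°) — Gm is indeed vi.

B♭ major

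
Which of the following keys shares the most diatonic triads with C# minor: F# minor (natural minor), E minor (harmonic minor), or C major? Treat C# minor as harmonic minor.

F# minor

Triads of C# minor (harmonic minor): C# minor (i), D# diminished (ii°), E augmented (III+), F# minor (iv), G# major (V), A major (VI), B# diminished (vii°).
F# minor (natural minor) shares 3: C#m, F#m, A.
E minor (harmonic minor) shares 1: D#dim.
C major shares 0: none.
The most common triads (3) are shared with F# minor.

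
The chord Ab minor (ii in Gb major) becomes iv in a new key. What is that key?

The numeral iv denotes a minor triad on scale degree 4. With Ab on degree 4, the tonic of the new key is Eb.
Degree 4 carries a minor triad in minor keys, so the destination is Eb minor.
Check: the diatonic triads of Eb minor (natural minor) are Ebm (i), Fdim (ii°), Gb (III), Abm (iv), Bbm (v), Cb (VI), Db (VII) — Ab minor is indeed iv.

Eb minor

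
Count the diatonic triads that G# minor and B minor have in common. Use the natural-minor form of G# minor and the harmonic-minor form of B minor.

Diatonic triads of G# minor (natural minor): G#m (i), A#dim (ii°), B (III), C#m (iv), D#m (v), E (VI), F# (VII).
Diatonic triads of B minor (harmonic minor): Bm (i), C#dim (ii°), Daug (III+), Em (iv), F# (V), G (VI), A#dim (vii°).
Matching root and quality in both lists: A#dim, F#.
That gives 2 common triads.

2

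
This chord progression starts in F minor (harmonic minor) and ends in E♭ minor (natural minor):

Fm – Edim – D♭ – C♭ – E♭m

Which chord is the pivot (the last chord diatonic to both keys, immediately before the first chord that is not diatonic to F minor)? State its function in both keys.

D♭ — VI in F minor, VII in E♭ minor

Chords diatonic to F minor: Fm, Gdim, A♭aug, B♭m, C, D♭, Edim.
Reading the progression, the first chord not in that set is C♭, so the modulation leaves F minor there.
The chord immediately before C♭ is D♭, which is diatonic to both keys: VI in F minor and VII in E♭ minor.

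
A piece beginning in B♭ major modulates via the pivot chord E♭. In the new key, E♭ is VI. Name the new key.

G minor

The numeral VI denotes a major triad on scale degree 6. With E♭ on degree 6, the tonic of the new key is G.
Degree 6 carries a major triad in minor keys, so the destination is G minor.
Check: the diatonic triads of G minor (natural minor) are Gm (i), Adim (ii°), B♭ (III), Cm (iv), Dm (v), E♭ (VI), F (VII) — E♭ is indeed VI.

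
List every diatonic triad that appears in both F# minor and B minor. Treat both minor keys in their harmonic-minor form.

Triads in F# minor (harmonic minor): F#m (i), G#dim (ii°), Aaug (III+), Bm (iv), C# (V), D (VI), E#dim (vii°).
Triads in B minor (harmonic minor): Bm (i), C#dim (ii°), Daug (III+), Em (iv), F# (V), G (VI), A#dim (vii°).
Shared triads with their functions: Bm (iv in F# minor, i in B minor).

Bm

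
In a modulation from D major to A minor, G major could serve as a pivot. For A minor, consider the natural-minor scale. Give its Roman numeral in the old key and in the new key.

IV in D major; VII in A minor

The scale of D major is D E F♯ G A B C♯; G is degree 4, and the triad built there (G-B-D) is major, so it is IV.
The scale of A minor (natural minor) is A B C D E F G; G is degree 7, and the triad built there (G-B-D) is major, so it is VII.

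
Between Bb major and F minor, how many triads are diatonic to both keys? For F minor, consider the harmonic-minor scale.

Diatonic triads of Bb major: Bb (I), Cm (ii), Dm (iii), Eb (IV), F (V), Gm (vi), Adim (vii°).
Diatonic triads of F minor (harmonic minor): Fm (i), Gdim (ii°), Abaug (III+), Bbm (iv), C (V), Db (VI), Edim (vii°).
No triad has the same root and quality in both keys.

0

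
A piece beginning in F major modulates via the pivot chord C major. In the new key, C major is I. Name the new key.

The numeral I denotes a major triad on scale degree 1. With C on degree 1, the tonic of the new key is C.
Degree 1 carries a major triad in major keys, so the destination is C major.
Check: the diatonic triads of C major are C (I), Dm (ii), Em (iii), F (IV), G (V), Am (vi), Bdim (vii°) — C major is indeed I.

C major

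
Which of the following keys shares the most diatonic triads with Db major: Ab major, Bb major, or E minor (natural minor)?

Triads of Db major: Db (I), Ebm (ii), Fm (iii), Gb (IV), Ab (V), Bbm (vi), Cdim (vii°).
Ab major shares 4: Db, Fm, Ab, Bbm.
Bb major shares 0: none.
E minor (natural minor) shares 0: none.
The most common triads (4) are shared with Ab major.

Ab major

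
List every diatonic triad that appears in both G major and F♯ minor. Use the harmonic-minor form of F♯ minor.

Triads in G major: G (I), Am (ii), Bm (iii), C (IV), D (V), Em (vi), F♯dim (vii°).
Triads in F♯ minor (harmonic minor): F♯m (i), G♯dim (ii°), Aaug (III+), Bm (iv), C♯ (V), D (VI), E♯dim (vii°).
Shared triads with their functions: Bm (iii in G major, iv in F♯ minor); D (V in G major, VI in F♯ minor).

Bm, D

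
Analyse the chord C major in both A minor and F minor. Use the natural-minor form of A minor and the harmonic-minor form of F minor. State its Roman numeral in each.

The scale of A minor (natural minor) is A B C D E F G; C is degree 3, and the triad built there (C-E-G) is major, so it is III.
The scale of F minor (harmonic minor) is F G Ab Bb C Db E; C is degree 5, and the triad built there (C-E-G) is major, so it is V.

III in A minor; V in F minor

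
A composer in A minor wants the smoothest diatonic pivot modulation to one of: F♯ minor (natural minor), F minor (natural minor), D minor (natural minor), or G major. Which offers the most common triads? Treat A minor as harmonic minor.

Triads of A minor (harmonic minor): A minor (i), B diminished (ii°), C augmented (III+), D minor (iv), E major (V), F major (VI), G♯ diminished (vii°).
F♯ minor (natural minor) shares 2: E, G♯dim.
F minor (natural minor) shares 0: none.
D minor (natural minor) shares 3: Am, Dm, F.
G major shares 1: Am.
The most common triads (3) are shared with D minor.

D minor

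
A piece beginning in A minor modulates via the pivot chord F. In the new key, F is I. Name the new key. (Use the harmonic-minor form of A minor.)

F major

The numeral I denotes a major triad on scale degree 1. With F on degree 1, the tonic of the new key is F.
Degree 1 carries a major triad in major keys, so the destination is F major.
Check: the diatonic triads of F major are F (I), Gm (ii), Am (iii), Bb (IV), C (V), Dm (vi), Edim (vii°) — F is indeed I.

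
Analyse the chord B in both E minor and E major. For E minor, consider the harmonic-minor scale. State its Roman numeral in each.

V in E minor; V in E major

The scale of E minor (harmonic minor) is E F# G A B C D#; B is degree 5, and the triad built there (B-D#-F#) is major, so it is V.
The scale of E major is E F# G# A B C# D#; B is degree 5, and the triad built there (B-D#-F#) is major, so it is V.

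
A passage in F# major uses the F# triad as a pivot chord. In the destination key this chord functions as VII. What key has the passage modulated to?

G# minor

The numeral VII denotes a major triad on scale degree 7. With F# on degree 7, the tonic of the new key is G#.
Degree 7 carries a major triad in natural-minor keys, so the destination is G# minor.
Check: the diatonic triads of G# minor (natural minor) are G#m (i), A#dim (ii°), B (III), C#m (iv), D#m (v), E (VI), F# (VII) — F# is indeed VII.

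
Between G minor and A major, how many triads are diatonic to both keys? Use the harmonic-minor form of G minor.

1

Diatonic triads of G minor (harmonic minor): Gm (i), Adim (ii°), Bbaug (III+), Cm (iv), D (V), Eb (VI), F#dim (vii°).
Diatonic triads of A major: A (I), Bm (ii), C#m (iii), D (IV), E (V), F#m (vi), G#dim (vii°).
Matching root and quality in both lists: D.
That gives 1 common triad.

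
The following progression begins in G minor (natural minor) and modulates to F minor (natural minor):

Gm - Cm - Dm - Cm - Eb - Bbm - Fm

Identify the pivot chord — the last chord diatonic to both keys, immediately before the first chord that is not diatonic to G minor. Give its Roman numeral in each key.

Chords diatonic to G minor: Gm, Adim, Bb, Cm, Dm, Eb, F.
Reading the progression, the first chord not in that set is Bbm, so the modulation leaves G minor there.
The chord immediately before Bbm is Eb, which is diatonic to both keys: VI in G minor and VII in F minor.

Eb — VI in G minor, VII in F minor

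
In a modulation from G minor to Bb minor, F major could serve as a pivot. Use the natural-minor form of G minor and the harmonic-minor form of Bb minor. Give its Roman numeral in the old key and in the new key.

The scale of G minor (natural minor) is G A Bb C D Eb F; F is degree 7, and the triad built there (F-A-C) is major, so it is VII.
The scale of Bb minor (harmonic minor) is Bb C Db Eb F Gb A; F is degree 5, and the triad built there (F-A-C) is major, so it is V.

VII in G minor; V in Bb minor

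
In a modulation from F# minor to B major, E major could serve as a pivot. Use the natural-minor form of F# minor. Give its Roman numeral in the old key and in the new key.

VII in F# minor; IV in B major

The scale of F# minor (natural minor) is F# G# A B C# D E; E is degree 7, and the triad built there (E-G#-B) is major, so it is VII.
The scale of B major is B C# D# E F# G# A#; E is degree 4, and the triad built there (E-G#-B) is major, so it is IV.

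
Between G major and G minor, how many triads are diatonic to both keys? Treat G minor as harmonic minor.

Diatonic triads of G major: G (I), Am (ii), Bm (iii), C (IV), D (V), Em (vi), F#dim (vii°).
Diatonic triads of G minor (harmonic minor): Gm (i), Adim (ii°), Bbaug (III+), Cm (iv), D (V), Eb (VI), F#dim (vii°).
Matching root and quality in both lists: D, F#dim.
That gives 2 common triads.

2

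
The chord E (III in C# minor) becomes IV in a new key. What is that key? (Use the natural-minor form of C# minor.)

The numeral IV denotes a major triad on scale degree 4. With E on degree 4, the tonic of the new key is B.
Degree 4 carries a major triad in major keys, so the destination is B major.
Check: the diatonic triads of B major are B (I), C#m (ii), D#m (iii), E (IV), F# (V), G#m (vi), A#dim (vii°) — E is indeed IV.

B major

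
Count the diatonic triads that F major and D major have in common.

0

Diatonic triads of F major: F (I), Gm (ii), Am (iii), Bb (IV), C (V), Dm (vi), Edim (vii°).
Diatonic triads of D major: D (I), Em (ii), F#m (iii), G (IV), A (V), Bm (vi), C#dim (vii°).
No triad has the same root and quality in both keys.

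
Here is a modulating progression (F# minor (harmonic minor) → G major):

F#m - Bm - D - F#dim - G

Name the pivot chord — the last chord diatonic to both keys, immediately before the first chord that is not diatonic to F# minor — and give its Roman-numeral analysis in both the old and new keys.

D — VI in F# minor, V in G major

Chords diatonic to F# minor: F#m, G#dim, Aaug, Bm, C#, D, E#dim.
Reading the progression, the first chord not in that set is F#dim, so the modulation leaves F# minor there.
The chord immediately before F#dim is D, which is diatonic to both keys: VI in F# minor and V in G major.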